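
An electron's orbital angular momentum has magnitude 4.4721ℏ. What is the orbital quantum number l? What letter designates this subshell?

l = 4 (g orbital)

|L| = ℏ√(l(l+1)), so l(l+1) = 20.
l² + l − 20 = 0 ⇒ l = 4.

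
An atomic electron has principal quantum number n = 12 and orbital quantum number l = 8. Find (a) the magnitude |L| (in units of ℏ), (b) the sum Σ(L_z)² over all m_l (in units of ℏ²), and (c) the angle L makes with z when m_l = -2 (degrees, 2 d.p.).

|L| = ℏ√(8·9) = 6√2 ℏ ≈ 8.485ℏ.
Σ m_l² = 408, so Σ(L_z)² = 408 ℏ².
For m_l = -2: cos θ = -2/√72, θ ≈ 103.63°.

|L| = 6√2 ℏ ≈ 8.485ℏ; Σ(L_z)² = 408 ℏ²; θ(m_l=-2) ≈ 103.63°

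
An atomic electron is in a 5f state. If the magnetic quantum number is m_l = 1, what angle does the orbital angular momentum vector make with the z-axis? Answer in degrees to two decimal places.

The 5f subshell has l = 3.
|L| = ℏ√(l(l+1)) = 2√3 ℏ.
L_z = m_l ℏ = 1ℏ.
cos θ = L_z/|L| = 1/√12, so θ ≈ 73.22°.

θ ≈ 73.22°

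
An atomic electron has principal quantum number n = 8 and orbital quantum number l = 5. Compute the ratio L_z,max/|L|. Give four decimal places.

L_z,max/|L| = 0.9129

|L| = √30 ℏ ≈ 5.4772ℏ, while L_z,max = lℏ = 5ℏ.
L_z,max/|L| = 5/√30 = 0.9129.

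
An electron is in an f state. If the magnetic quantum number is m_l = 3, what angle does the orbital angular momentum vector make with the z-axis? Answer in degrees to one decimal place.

The letter f corresponds to l = 3.
|L| = ℏ√(l(l+1)) = 2√3 ℏ.
L_z = m_l ℏ = 3ℏ.
cos θ = L_z/|L| = 3/√12, so θ ≈ 30.0°.

θ ≈ 30.0°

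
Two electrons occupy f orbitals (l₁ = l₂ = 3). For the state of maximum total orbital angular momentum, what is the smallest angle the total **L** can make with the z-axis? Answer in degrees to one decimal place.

The total orbital quantum number L ranges from |l₁ − l₂| to l₁ + l₂ in integer steps.
Allowed values: L = 0, 1, 2, 3, 4, 5, 6.
The maximum is L = 6, with |L_tot| = ℏ√(6·7) = √42 ℏ.
The minimum angle with z is arccos(6/√42) ≈ 22.2°.

θ_min ≈ 22.2°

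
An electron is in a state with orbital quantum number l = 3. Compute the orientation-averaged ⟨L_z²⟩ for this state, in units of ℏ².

⟨L_z²⟩ = 4 ℏ²

m_l runs from −3 to 3, i.e. {-3, -2, -1, 0, 1, 2, 3}.
⟨L_z²⟩ = ℏ²·(Σ m_l²)/(2l+1) = ℏ²·28/7 = 4ℏ².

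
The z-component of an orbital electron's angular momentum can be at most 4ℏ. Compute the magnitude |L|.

L_z,max = lℏ, so l = 4.
|L| = ℏ√(l(l+1)) = 2√5 ℏ.

|L| = 2√5 ℏ ≈ 4.472ℏ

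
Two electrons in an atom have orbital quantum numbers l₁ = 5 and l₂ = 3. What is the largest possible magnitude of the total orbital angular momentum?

The total orbital quantum number L ranges from |l₁ − l₂| to l₁ + l₂ in integer steps.
So L can be 2, 3, 4, 5, 6, 7, 8.
The largest magnitude corresponds to L = 8: |L_tot| = ℏ√(8·9) = 6√2 ℏ.

|L_tot|_max = 6√2 ℏ ≈ 8.485ℏ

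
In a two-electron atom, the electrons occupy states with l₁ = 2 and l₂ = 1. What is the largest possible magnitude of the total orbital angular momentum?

|L_tot|_max = 2√3 ℏ ≈ 3.464ℏ

Angular momentum addition gives L = |l₁ − l₂|, …, l₁ + l₂.
Allowed values: L = 1, 2, 3.
The largest magnitude corresponds to L = 3: |L_tot| = ℏ√(3·4) = 2√3 ℏ.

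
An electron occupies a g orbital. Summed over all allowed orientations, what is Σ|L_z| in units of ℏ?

For a g orbital, l = 4.
m_l runs from −4 to 4, i.e. {-4, -3, -2, -1, 0, 1, 2, 3, 4}.
Σ|m_l| = 2(1+2+…+4) = 20.

Σ|L_z| = 20 ℏ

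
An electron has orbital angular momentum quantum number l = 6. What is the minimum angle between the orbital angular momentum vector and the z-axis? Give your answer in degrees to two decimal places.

|L| = ℏ√(l(l+1)) = √42 ℏ.
The smallest angle corresponds to the largest L_z, i.e. m_l = l = 6, giving L_z = 6ℏ.
cos θ_min = 6/√42, so θ_min ≈ 22.21°.

θ_min ≈ 22.21°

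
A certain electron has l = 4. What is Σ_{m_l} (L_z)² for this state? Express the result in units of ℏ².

m_l runs from −4 to 4, i.e. {-4, -3, -2, -1, 0, 1, 2, 3, 4}.
Σ m_l² = 2·(1 + 4 + 9 + 16) = 60.

Σ(L_z)² = 60 ℏ²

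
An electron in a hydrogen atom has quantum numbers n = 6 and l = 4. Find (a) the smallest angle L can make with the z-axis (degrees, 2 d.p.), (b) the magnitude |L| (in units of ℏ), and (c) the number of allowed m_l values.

cos θ_min = 4/√20, so θ_min ≈ 26.57°.
|L| = ℏ√(4·5) = 2√5 ℏ ≈ 4.472ℏ.
There are 2l+1 = 9 values of m_l.

θ_min ≈ 26.57°; |L| = 2√5 ℏ ≈ 4.472ℏ; 9 values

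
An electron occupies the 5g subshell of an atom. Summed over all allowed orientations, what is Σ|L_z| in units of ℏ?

The 5g subshell has l = 4.
m_l runs from −4 to 4, i.e. {-4, -3, -2, -1, 0, 1, 2, 3, 4}.
Σ|m_l| = 2(1+2+…+4) = 20.

Σ|L_z| = 20 ℏ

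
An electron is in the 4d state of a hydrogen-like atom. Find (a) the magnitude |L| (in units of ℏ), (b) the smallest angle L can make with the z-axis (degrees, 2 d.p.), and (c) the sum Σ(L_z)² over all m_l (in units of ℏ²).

|L| = √6 ℏ ≈ 2.449ℏ; θ_min ≈ 35.26°; Σ(L_z)² = 10 ℏ²

4d means n = 4, l = 2.
|L| = ℏ√(2·3) = √6 ℏ ≈ 2.449ℏ.
cos θ_min = 2/√6, so θ_min ≈ 35.26°.
Σ m_l² = 10, so Σ(L_z)² = 10 ℏ².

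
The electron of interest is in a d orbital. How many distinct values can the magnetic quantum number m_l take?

For a d orbital, l = 2.
The number of m_l values is 2l + 1 = 2·2 + 1 = 5.

5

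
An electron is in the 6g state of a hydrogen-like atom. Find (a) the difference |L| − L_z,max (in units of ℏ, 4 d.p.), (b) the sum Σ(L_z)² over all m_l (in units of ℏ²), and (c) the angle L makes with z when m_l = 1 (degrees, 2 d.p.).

|L|−L_z,max ≈ 0.4721ℏ; Σ(L_z)² = 60 ℏ²; θ(m_l=1) ≈ 77.08°

6g means n = 6, l = 4.
|L| − L_z,max = (2√5 − 4)ℏ ≈ 0.4721ℏ.
Σ m_l² = 60, so Σ(L_z)² = 60 ℏ².
For m_l = 1: cos θ = 1/√20, θ ≈ 77.08°.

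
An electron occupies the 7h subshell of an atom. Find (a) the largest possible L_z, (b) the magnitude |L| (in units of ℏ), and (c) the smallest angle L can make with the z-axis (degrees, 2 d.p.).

7h means n = 7, l = 5.
L_z,max = lℏ = 5ℏ.
|L| = ℏ√(5·6) = √30 ℏ ≈ 5.477ℏ.
cos θ_min = 5/√30, so θ_min ≈ 24.09°.

L_z,max = 5ℏ; |L| = √30 ℏ ≈ 5.477ℏ; θ_min ≈ 24.09°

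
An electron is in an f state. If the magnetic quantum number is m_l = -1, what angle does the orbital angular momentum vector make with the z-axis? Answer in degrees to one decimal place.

The letter f corresponds to l = 3.
|L| = ℏ√(l(l+1)) = 2√3 ℏ.
L_z = m_l ℏ = −1ℏ.
cos θ = L_z/|L| = -1/√12, so θ ≈ 106.8°.

θ ≈ 106.8°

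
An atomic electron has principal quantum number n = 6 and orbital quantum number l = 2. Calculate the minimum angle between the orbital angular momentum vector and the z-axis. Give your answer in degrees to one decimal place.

|L|² = l(l+1)ℏ² = 6ℏ², so |L| = √6 ℏ.
The smallest angle corresponds to the largest L_z, i.e. m_l = l = 2, giving L_z = 2ℏ.
cos θ_min = 2/√6, so θ_min ≈ 35.3°.

θ_min ≈ 35.3°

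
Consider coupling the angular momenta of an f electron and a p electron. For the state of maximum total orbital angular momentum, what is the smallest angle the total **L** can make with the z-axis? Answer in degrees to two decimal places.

Angular momentum addition gives L = |l₁ − l₂|, …, l₁ + l₂.
So L can be 2, 3, 4.
The maximum is L = 4, with |L_tot| = ℏ√(4·5) = 2√5 ℏ.
The minimum angle with z is arccos(4/√20) ≈ 26.57°.

θ_min ≈ 26.57°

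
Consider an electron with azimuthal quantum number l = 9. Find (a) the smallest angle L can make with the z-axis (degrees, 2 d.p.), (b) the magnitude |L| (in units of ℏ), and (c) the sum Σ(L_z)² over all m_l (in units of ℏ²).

θ_min ≈ 18.43°; |L| = 3√10 ℏ ≈ 9.487ℏ; Σ(L_z)² = 570 ℏ²

cos θ_min = 9/√90, so θ_min ≈ 18.43°.
|L| = ℏ√(9·10) = 3√10 ℏ ≈ 9.487ℏ.
Σ m_l² = 570, so Σ(L_z)² = 570 ℏ².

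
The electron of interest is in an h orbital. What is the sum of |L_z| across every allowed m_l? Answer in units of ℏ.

Σ|L_z| = 30 ℏ

An h state has l = 5.
The allowed m_l values are -5, -4, -3, -2, -1, 0, 1, 2, 3, 4, 5.
Σ|m_l| = l(l+1) = 30.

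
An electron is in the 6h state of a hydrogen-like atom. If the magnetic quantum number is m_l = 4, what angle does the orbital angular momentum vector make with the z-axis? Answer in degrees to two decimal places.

θ ≈ 43.09°

6h means n = 6, l = 5.
|L| = √(l(l+1)) ℏ = √30 ℏ.
L_z = m_l ℏ = 4ℏ.
cos θ = L_z/|L| = 4/√30, so θ ≈ 43.09°.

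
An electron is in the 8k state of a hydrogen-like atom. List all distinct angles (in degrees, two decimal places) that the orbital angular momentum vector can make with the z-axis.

8k means n = 8, l = 7.
|L| = ℏ√(l(l+1)) = 2√14 ℏ.
cos θ = m_l/√56 for each m_l ∈ {-7, -6, -5, -4, -3, -2, -1, 0, 1, 2, 3, 4, 5, 6, 7}.

θ ∈ {20.70°, 36.70°, 48.08°, 57.69°, 66.37°, 74.50°, 82.32°, 90.00°, 97.68°, 105.50°, 113.63°, 122.31°, 131.92°, 143.30°, 159.30°}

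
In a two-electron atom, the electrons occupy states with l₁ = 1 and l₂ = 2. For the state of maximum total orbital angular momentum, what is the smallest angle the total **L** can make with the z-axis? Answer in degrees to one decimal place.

θ_min ≈ 30.0°

L runs from |1 − 2| = 1 to 1 + 2 = 3.
L ∈ {1, 2, 3}.
The maximum is L = 3, with |L_tot| = ℏ√(3·4) = 2√3 ℏ.
The minimum angle with z is arccos(3/√12) ≈ 30.0°.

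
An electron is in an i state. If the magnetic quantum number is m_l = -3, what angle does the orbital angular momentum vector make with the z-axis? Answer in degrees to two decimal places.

θ ≈ 117.58°

The letter i corresponds to l = 6.
|L| = ℏ√(l(l+1)) = √42 ℏ.
L_z = m_l ℏ = −3ℏ.
cos θ = L_z/|L| = -3/√42, so θ ≈ 117.58°.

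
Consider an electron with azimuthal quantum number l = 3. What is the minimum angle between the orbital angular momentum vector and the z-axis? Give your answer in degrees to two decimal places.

θ_min ≈ 30.00°

|L| = √(l(l+1)) ℏ = 2√3 ℏ.
The smallest angle corresponds to the largest L_z, i.e. m_l = l = 3, giving L_z = 3ℏ.
cos θ_min = 3/√12, so θ_min ≈ 30.00°.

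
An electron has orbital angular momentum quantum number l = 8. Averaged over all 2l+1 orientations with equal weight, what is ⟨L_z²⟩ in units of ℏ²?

m_l runs from −8 to 8, i.e. {-8, -7, -6, -5, -4, -3, -2, -1, 0, 1, 2, 3, 4, 5, 6, 7, 8}.
Average of L_z² over 17 states: 408/17 ℏ² = 24 ℏ².

⟨L_z²⟩ = 24 ℏ²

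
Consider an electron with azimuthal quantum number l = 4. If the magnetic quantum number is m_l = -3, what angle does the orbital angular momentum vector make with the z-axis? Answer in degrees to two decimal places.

|L| = √(l(l+1)) ℏ = 2√5 ℏ.
L_z = m_l ℏ = −3ℏ.
cos θ = L_z/|L| = -3/√20, so θ ≈ 132.13°.

θ ≈ 132.13°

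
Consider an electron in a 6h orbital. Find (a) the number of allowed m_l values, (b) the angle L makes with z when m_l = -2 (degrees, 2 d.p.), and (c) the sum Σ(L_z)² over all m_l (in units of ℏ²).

11 values; θ(m_l=-2) ≈ 111.42°; Σ(L_z)² = 110 ℏ²

For 6h, l = 5.
There are 2l+1 = 11 values of m_l.
For m_l = -2: cos θ = -2/√30, θ ≈ 111.42°.
Σ m_l² = 110, so Σ(L_z)² = 110 ℏ².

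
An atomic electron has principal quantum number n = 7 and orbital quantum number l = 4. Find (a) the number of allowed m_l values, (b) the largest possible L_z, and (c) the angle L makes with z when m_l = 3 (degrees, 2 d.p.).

There are 2l+1 = 9 values of m_l.
L_z,max = lℏ = 4ℏ.
For m_l = 3: cos θ = 3/√20, θ ≈ 47.87°.

9 values; L_z,max = 4ℏ; θ(m_l=3) ≈ 47.87°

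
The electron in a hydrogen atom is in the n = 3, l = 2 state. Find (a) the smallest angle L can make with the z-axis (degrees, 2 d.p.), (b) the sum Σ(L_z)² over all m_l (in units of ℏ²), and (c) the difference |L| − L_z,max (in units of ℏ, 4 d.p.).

cos θ_min = 2/√6, so θ_min ≈ 35.26°.
Σ m_l² = 10, so Σ(L_z)² = 10 ℏ².
|L| − L_z,max = (√6 − 2)ℏ ≈ 0.4495ℏ.

θ_min ≈ 35.26°; Σ(L_z)² = 10 ℏ²; |L|−L_z,max ≈ 0.4495ℏ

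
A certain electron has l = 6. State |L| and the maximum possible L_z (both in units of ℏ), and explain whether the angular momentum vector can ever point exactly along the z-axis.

No: L_z,max = 6ℏ < |L| = √42 ℏ ≈ 6.481ℏ

|L| = √42 ℏ ≈ 6.4807ℏ, while L_z,max = lℏ = 6ℏ.
Since |L| > L_z,max, the vector can never point exactly along z; the closest it comes is θ_min = arccos(6/√42) ≈ 22.2°.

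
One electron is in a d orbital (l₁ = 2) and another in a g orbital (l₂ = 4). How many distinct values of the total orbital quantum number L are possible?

5

L runs from |2 − 4| = 2 to 2 + 4 = 6.
Allowed values: L = 2, 3, 4, 5, 6.
That is 5 values.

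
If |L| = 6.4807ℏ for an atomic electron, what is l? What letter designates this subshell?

Since |L|² = l(l+1)ℏ², l(l+1) = 42.
l² + l − 42 = 0 ⇒ l = 6.

l = 6 (i orbital)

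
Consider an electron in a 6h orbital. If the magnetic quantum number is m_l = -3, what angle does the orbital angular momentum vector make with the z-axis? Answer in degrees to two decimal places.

θ ≈ 123.21°

6h means n = 6, l = 5.
|L| = ℏ√(l(l+1)) = √30 ℏ.
L_z = m_l ℏ = −3ℏ.
cos θ = L_z/|L| = -3/√30, so θ ≈ 123.21°.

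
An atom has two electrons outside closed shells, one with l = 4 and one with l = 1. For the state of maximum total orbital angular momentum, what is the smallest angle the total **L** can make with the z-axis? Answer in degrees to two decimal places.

θ_min ≈ 24.09°

By the triangle rule, |l₁ − l₂| ≤ L ≤ l₁ + l₂.
Allowed values: L = 3, 4, 5.
The maximum is L = 5, with |L_tot| = ℏ√(5·6) = √30 ℏ.
The minimum angle with z is arccos(5/√30) ≈ 24.09°.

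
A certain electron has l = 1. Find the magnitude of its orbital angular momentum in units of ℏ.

|L| = ℏ√(l(l+1)) = ℏ√(1·2) = √2 ℏ

|L| = √2 ℏ ≈ 1.414ℏ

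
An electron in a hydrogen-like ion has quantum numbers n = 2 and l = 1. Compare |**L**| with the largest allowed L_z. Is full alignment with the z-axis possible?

|L| = √2 ℏ ≈ 1.4142ℏ, while L_z,max = lℏ = 1ℏ.
Since |L| > L_z,max, the vector can never point exactly along z; the closest it comes is θ_min = arccos(1/√2) ≈ 45.0°.

No: L_z,max = 1ℏ < |L| = √2 ℏ ≈ 1.414ℏ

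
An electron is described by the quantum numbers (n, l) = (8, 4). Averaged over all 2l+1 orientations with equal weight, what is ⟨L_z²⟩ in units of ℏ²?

⟨L_z²⟩ = 6.667 ℏ²

m_l ∈ {-4, -3, -2, -1, 0, 1, 2, 3, 4}.
Average of L_z² over 9 states: 60/9 ℏ² = 6.667 ℏ².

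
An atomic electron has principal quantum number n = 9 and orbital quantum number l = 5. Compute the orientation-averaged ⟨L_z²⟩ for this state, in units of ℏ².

m_l runs from −5 to 5, i.e. {-5, -4, -3, -2, -1, 0, 1, 2, 3, 4, 5}.
Average of L_z² over 11 states: 110/11 ℏ² = 10 ℏ².

⟨L_z²⟩ = 10 ℏ²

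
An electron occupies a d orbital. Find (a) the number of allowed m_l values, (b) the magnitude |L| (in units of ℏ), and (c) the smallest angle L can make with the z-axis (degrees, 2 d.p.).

5 values; |L| = √6 ℏ ≈ 2.449ℏ; θ_min ≈ 35.26°

The letter d corresponds to l = 2.
There are 2l+1 = 5 values of m_l.
|L| = ℏ√(2·3) = √6 ℏ ≈ 2.449ℏ.
cos θ_min = 2/√6, so θ_min ≈ 35.26°.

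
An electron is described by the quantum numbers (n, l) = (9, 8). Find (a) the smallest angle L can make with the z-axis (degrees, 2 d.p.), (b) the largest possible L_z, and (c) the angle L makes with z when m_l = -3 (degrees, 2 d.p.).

cos θ_min = 8/√72, so θ_min ≈ 19.47°.
L_z,max = lℏ = 8ℏ.
For m_l = -3: cos θ = -3/√72, θ ≈ 110.70°.

θ_min ≈ 19.47°; L_z,max = 8ℏ; θ(m_l=-3) ≈ 110.70°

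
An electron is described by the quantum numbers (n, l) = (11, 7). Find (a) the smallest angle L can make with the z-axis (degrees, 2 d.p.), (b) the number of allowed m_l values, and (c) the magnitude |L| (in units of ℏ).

cos θ_min = 7/√56, so θ_min ≈ 20.70°.
There are 2l+1 = 15 values of m_l.
|L| = ℏ√(7·8) = 2√14 ℏ ≈ 7.483ℏ.

θ_min ≈ 20.70°; 15 values; |L| = 2√14 ℏ ≈ 7.483ℏ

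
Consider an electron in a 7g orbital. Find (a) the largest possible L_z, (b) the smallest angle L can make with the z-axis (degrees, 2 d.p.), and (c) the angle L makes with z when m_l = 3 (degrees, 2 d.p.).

L_z,max = 4ℏ; θ_min ≈ 26.57°; θ(m_l=3) ≈ 47.87°

For 7g, l = 4.
L_z,max = lℏ = 4ℏ.
cos θ_min = 4/√20, so θ_min ≈ 26.57°.
For m_l = 3: cos θ = 3/√20, θ ≈ 47.87°.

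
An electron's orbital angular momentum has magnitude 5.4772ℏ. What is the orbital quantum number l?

Since |L|² = l(l+1)ℏ², l(l+1) = 30.
The positive root is l = 5.

l = 5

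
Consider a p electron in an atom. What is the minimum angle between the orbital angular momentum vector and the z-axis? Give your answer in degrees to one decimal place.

The letter p corresponds to l = 1.
|L|² = l(l+1)ℏ² = 2ℏ², so |L| = √2 ℏ.
The smallest angle corresponds to the largest L_z, i.e. m_l = l = 1, giving L_z = 1ℏ.
cos θ_min = 1/√2, so θ_min ≈ 45.0°.

θ_min ≈ 45.0°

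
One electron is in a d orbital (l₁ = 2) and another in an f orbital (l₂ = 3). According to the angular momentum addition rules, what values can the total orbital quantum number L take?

L = 1, 2, 3, 4, 5

The total orbital quantum number L ranges from |l₁ − l₂| to l₁ + l₂ in integer steps.
Allowed values: L = 1, 2, 3, 4, 5.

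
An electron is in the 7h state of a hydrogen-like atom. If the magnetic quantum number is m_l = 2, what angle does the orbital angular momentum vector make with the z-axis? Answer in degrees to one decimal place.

The 7h subshell has l = 5.
|L| = ℏ√(l(l+1)) = √30 ℏ.
L_z = m_l ℏ = 2ℏ.
cos θ = L_z/|L| = 2/√30, so θ ≈ 68.6°.

θ ≈ 68.6°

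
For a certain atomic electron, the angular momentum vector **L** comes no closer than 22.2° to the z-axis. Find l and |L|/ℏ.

l = 6, |L| = √42 ℏ ≈ 6.481ℏ

cos θ_min = l/√(l(l+1)) = √(l/(l+1)), so l/(l+1) = cos²(22.2°) = 0.8572.
Solving: l = 6.
Then |L| = ℏ√(6·7) = √42 ℏ.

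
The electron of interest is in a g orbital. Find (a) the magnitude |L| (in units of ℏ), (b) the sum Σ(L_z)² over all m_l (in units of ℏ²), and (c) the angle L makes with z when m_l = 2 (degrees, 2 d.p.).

G corresponds to l = 4.
|L| = ℏ√(4·5) = 2√5 ℏ ≈ 4.472ℏ.
Σ m_l² = 60, so Σ(L_z)² = 60 ℏ².
For m_l = 2: cos θ = 2/√20, θ ≈ 63.43°.

|L| = 2√5 ℏ ≈ 4.472ℏ; Σ(L_z)² = 60 ℏ²; θ(m_l=2) ≈ 63.43°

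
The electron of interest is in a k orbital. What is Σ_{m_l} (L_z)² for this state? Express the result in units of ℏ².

Σ(L_z)² = 280 ℏ²

A k state has l = 7.
The allowed m_l values are -7, -6, -5, -4, -3, -2, -1, 0, 1, 2, 3, 4, 5, 6, 7.
Σ m_l² = 2·(1 + 4 + 9 + 16 + 25 + 36 + 49) = 280.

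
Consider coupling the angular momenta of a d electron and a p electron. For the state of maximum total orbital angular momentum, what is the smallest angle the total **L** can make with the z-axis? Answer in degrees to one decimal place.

By the triangle rule, |l₁ − l₂| ≤ L ≤ l₁ + l₂.
L ∈ {1, 2, 3}.
The maximum is L = 3, with |L_tot| = ℏ√(3·4) = 2√3 ℏ.
The minimum angle with z is arccos(3/√12) ≈ 30.0°.

θ_min ≈ 30.0°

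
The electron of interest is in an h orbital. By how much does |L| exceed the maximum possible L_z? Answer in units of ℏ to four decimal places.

For an h orbital, l = 5.
|L| = √30 ℏ ≈ 5.4772ℏ, while L_z,max = lℏ = 5ℏ.
The difference is (√30 − 5)ℏ ≈ 0.4772ℏ.

|L| − L_z,max ≈ 0.4772ℏ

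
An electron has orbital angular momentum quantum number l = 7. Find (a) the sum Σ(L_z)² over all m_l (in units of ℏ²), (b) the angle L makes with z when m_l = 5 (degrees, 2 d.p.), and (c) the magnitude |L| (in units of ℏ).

Σ(L_z)² = 280 ℏ²; θ(m_l=5) ≈ 48.08°; |L| = 2√14 ℏ ≈ 7.483ℏ

Σ m_l² = 280, so Σ(L_z)² = 280 ℏ².
For m_l = 5: cos θ = 5/√56, θ ≈ 48.08°.
|L| = ℏ√(7·8) = 2√14 ℏ ≈ 7.483ℏ.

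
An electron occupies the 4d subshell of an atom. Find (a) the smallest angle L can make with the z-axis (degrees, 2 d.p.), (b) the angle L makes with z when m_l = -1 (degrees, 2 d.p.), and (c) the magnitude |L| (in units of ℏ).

4d means n = 4, l = 2.
cos θ_min = 2/√6, so θ_min ≈ 35.26°.
For m_l = -1: cos θ = -1/√6, θ ≈ 114.09°.
|L| = ℏ√(2·3) = √6 ℏ ≈ 2.449ℏ.

θ_min ≈ 35.26°; θ(m_l=-1) ≈ 114.09°; |L| = √6 ℏ ≈ 2.449ℏ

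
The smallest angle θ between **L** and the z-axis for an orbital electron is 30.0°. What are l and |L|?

cos²θ_min = l/(l+1) = 0.7500.
l = cos²θ/sin²θ ≈ 3.
Then |L| = ℏ√(3·4) = 2√3 ℏ.

l = 3, |L| = 2√3 ℏ ≈ 3.464ℏ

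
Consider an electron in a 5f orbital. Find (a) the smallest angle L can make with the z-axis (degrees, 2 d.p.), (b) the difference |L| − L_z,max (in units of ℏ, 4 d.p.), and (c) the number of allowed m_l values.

5f means n = 5, l = 3.
cos θ_min = 3/√12, so θ_min ≈ 30.00°.
|L| − L_z,max = (2√3 − 3)ℏ ≈ 0.4641ℏ.
There are 2l+1 = 7 values of m_l.

θ_min ≈ 30.00°; |L|−L_z,max ≈ 0.4641ℏ; 7 values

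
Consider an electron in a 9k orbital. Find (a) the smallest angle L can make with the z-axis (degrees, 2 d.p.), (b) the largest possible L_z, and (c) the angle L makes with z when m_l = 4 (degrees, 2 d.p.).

θ_min ≈ 20.70°; L_z,max = 7ℏ; θ(m_l=4) ≈ 57.69°

The 9k subshell has l = 7.
cos θ_min = 7/√56, so θ_min ≈ 20.70°.
L_z,max = lℏ = 7ℏ.
For m_l = 4: cos θ = 4/√56, θ ≈ 57.69°.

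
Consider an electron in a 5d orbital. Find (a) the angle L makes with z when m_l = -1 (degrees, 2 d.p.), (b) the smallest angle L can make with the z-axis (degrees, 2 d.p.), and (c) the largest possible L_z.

θ(m_l=-1) ≈ 114.09°; θ_min ≈ 35.26°; L_z,max = 2ℏ

The 5d subshell has l = 2.
For m_l = -1: cos θ = -1/√6, θ ≈ 114.09°.
cos θ_min = 2/√6, so θ_min ≈ 35.26°.
L_z,max = lℏ = 2ℏ.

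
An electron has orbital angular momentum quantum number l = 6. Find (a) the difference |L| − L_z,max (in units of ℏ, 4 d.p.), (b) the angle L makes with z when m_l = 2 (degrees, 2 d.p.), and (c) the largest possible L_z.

|L|−L_z,max ≈ 0.4807ℏ; θ(m_l=2) ≈ 72.02°; L_z,max = 6ℏ

|L| − L_z,max = (√42 − 6)ℏ ≈ 0.4807ℏ.
For m_l = 2: cos θ = 2/√42, θ ≈ 72.02°.
L_z,max = lℏ = 6ℏ.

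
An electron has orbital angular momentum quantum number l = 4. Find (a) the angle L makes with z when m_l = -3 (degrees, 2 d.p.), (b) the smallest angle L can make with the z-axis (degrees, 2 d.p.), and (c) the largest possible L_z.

θ(m_l=-3) ≈ 132.13°; θ_min ≈ 26.57°; L_z,max = 4ℏ

For m_l = -3: cos θ = -3/√20, θ ≈ 132.13°.
cos θ_min = 4/√20, so θ_min ≈ 26.57°.
L_z,max = lℏ = 4ℏ.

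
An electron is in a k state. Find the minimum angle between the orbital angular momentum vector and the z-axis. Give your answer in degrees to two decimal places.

θ_min ≈ 20.70°

A k state has l = 7.
|L|² = l(l+1)ℏ² = 56ℏ², so |L| = 2√14 ℏ.
The smallest angle corresponds to the largest L_z, i.e. m_l = l = 7, giving L_z = 7ℏ.
cos θ_min = 7/√56, so θ_min ≈ 20.70°.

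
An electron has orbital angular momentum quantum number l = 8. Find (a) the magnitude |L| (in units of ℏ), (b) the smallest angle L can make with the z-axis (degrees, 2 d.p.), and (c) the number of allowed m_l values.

|L| = ℏ√(8·9) = 6√2 ℏ ≈ 8.485ℏ.
cos θ_min = 8/√72, so θ_min ≈ 19.47°.
There are 2l+1 = 17 values of m_l.

|L| = 6√2 ℏ ≈ 8.485ℏ; θ_min ≈ 19.47°; 17 values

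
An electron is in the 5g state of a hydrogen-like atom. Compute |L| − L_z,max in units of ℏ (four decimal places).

The 5g subshell has l = 4.
|L| = 2√5 ℏ ≈ 4.4721ℏ, while L_z,max = lℏ = 4ℏ.
The difference is (2√5 − 4)ℏ ≈ 0.4721ℏ.

|L| − L_z,max ≈ 0.4721ℏ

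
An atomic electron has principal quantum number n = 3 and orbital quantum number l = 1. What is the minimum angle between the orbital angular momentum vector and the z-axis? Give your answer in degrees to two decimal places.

θ_min ≈ 45.00°

|L|² = l(l+1)ℏ² = 2ℏ², so |L| = √2 ℏ.
The smallest angle corresponds to the largest L_z, i.e. m_l = l = 1, giving L_z = 1ℏ.
cos θ_min = 1/√2, so θ_min ≈ 45.00°.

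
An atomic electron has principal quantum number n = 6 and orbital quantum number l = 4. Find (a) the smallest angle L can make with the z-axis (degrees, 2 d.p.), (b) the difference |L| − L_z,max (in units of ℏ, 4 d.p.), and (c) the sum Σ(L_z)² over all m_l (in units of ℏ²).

θ_min ≈ 26.57°; |L|−L_z,max ≈ 0.4721ℏ; Σ(L_z)² = 60 ℏ²

cos θ_min = 4/√20, so θ_min ≈ 26.57°.
|L| − L_z,max = (2√5 − 4)ℏ ≈ 0.4721ℏ.
Σ m_l² = 60, so Σ(L_z)² = 60 ℏ².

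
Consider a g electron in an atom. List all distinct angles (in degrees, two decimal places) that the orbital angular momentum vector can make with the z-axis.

A g state has l = 4.
|L|² = l(l+1)ℏ² = 20ℏ², so |L| = 2√5 ℏ.
cos θ = m_l/√20 for each m_l ∈ {-4, -3, -2, -1, 0, 1, 2, 3, 4}.

θ ∈ {26.57°, 47.87°, 63.43°, 77.08°, 90.00°, 102.92°, 116.57°, 132.13°, 153.43°}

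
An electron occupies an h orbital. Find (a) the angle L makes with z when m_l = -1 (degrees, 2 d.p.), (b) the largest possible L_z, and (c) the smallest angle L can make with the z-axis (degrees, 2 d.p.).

For an h orbital, l = 5.
For m_l = -1: cos θ = -1/√30, θ ≈ 100.52°.
L_z,max = lℏ = 5ℏ.
cos θ_min = 5/√30, so θ_min ≈ 24.09°.

θ(m_l=-1) ≈ 100.52°; L_z,max = 5ℏ; θ_min ≈ 24.09°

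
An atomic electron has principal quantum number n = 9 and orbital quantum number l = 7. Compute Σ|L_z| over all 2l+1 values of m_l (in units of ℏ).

m_l ∈ {-7, -6, -5, -4, -3, -2, -1, 0, 1, 2, 3, 4, 5, 6, 7}.
Σ|m_l| = 2(1+2+…+7) = 56.

Σ|L_z| = 56 ℏ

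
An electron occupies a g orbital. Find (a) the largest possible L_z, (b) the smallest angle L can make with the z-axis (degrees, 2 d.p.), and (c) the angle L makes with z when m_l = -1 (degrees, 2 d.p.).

A g state has l = 4.
L_z,max = lℏ = 4ℏ.
cos θ_min = 4/√20, so θ_min ≈ 26.57°.
For m_l = -1: cos θ = -1/√20, θ ≈ 102.92°.

L_z,max = 4ℏ; θ_min ≈ 26.57°; θ(m_l=-1) ≈ 102.92°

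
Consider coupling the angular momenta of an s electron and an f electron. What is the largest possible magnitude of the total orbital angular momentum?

The total orbital quantum number L ranges from |l₁ − l₂| to l₁ + l₂ in integer steps.
L ∈ {3}.
The largest magnitude corresponds to L = 3: |L_tot| = ℏ√(3·4) = 2√3 ℏ.

|L_tot|_max = 2√3 ℏ ≈ 3.464ℏ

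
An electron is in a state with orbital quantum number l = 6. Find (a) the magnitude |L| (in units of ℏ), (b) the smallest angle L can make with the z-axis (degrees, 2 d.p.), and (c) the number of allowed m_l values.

|L| = ℏ√(6·7) = √42 ℏ ≈ 6.481ℏ.
cos θ_min = 6/√42, so θ_min ≈ 22.21°.
There are 2l+1 = 13 values of m_l.

|L| = √42 ℏ ≈ 6.481ℏ; θ_min ≈ 22.21°; 13 values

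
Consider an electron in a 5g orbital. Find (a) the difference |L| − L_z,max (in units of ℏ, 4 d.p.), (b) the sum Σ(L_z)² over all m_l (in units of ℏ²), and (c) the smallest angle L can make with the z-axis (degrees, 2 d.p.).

5g means n = 5, l = 4.
|L| − L_z,max = (2√5 − 4)ℏ ≈ 0.4721ℏ.
Σ m_l² = 60, so Σ(L_z)² = 60 ℏ².
cos θ_min = 4/√20, so θ_min ≈ 26.57°.

|L|−L_z,max ≈ 0.4721ℏ; Σ(L_z)² = 60 ℏ²; θ_min ≈ 26.57°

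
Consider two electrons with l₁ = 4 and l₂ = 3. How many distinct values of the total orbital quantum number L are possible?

7

Angular momentum addition gives L = |l₁ − l₂|, …, l₁ + l₂.
Allowed values: L = 1, 2, 3, 4, 5, 6, 7.
That is 7 values.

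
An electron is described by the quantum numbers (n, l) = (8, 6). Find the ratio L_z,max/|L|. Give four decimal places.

L_z,max/|L| = 0.9258

|L| = √42 ℏ ≈ 6.4807ℏ, while L_z,max = lℏ = 6ℏ.
L_z,max/|L| = 6/√42 = 0.9258.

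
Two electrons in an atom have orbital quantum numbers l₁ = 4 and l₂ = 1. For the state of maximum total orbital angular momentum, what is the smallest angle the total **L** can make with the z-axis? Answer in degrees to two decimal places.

θ_min ≈ 24.09°

The total orbital quantum number L ranges from |l₁ − l₂| to l₁ + l₂ in integer steps.
So L can be 3, 4, 5.
The maximum is L = 5, with |L_tot| = ℏ√(5·6) = √30 ℏ.
The minimum angle with z is arccos(5/√30) ≈ 24.09°.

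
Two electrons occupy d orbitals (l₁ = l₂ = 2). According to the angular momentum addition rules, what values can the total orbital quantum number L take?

L = 0, 1, 2, 3, 4

Angular momentum addition gives L = |l₁ − l₂|, …, l₁ + l₂.
L ∈ {0, 1, 2, 3, 4}.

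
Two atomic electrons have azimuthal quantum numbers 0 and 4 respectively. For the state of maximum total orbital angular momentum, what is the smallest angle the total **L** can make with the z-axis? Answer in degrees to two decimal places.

θ_min ≈ 26.57°

L runs from |0 − 4| = 4 to 0 + 4 = 4.
Allowed values: L = 4.
The maximum is L = 4, with |L_tot| = ℏ√(4·5) = 2√5 ℏ.
The minimum angle with z is arccos(4/√20) ≈ 26.57°.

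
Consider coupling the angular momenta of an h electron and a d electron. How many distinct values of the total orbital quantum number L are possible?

5

The total orbital quantum number L ranges from |l₁ − l₂| to l₁ + l₂ in integer steps.
Allowed values: L = 3, 4, 5, 6, 7.
That is 5 values.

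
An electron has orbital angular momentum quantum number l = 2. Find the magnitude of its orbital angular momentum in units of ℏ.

|L| = √6 ℏ ≈ 2.449ℏ

|L| = ℏ√(l(l+1)) = ℏ√(2·3) = √6 ℏ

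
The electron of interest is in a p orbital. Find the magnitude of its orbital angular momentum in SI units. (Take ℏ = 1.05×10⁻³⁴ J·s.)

A p state has l = 1.
|L| = ℏ√(l(l+1)) = ℏ√(1·2) = √2 ℏ
Numerically, |L| = 1.414 × (1.05×10⁻³⁴ J·s) = 1.48×10⁻³⁴ J·s.

|L| = 1.48×10⁻³⁴ J·s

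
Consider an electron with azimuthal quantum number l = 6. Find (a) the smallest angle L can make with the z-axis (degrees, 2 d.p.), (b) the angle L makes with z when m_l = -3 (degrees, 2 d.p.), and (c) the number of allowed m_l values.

cos θ_min = 6/√42, so θ_min ≈ 22.21°.
For m_l = -3: cos θ = -3/√42, θ ≈ 117.58°.
There are 2l+1 = 13 values of m_l.

θ_min ≈ 22.21°; θ(m_l=-3) ≈ 117.58°; 13 values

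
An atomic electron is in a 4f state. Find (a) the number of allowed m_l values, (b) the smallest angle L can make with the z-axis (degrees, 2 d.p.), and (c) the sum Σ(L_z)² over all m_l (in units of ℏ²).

7 values; θ_min ≈ 30.00°; Σ(L_z)² = 28 ℏ²

For 4f, l = 3.
There are 2l+1 = 7 values of m_l.
cos θ_min = 3/√12, so θ_min ≈ 30.00°.
Σ m_l² = 28, so Σ(L_z)² = 28 ℏ².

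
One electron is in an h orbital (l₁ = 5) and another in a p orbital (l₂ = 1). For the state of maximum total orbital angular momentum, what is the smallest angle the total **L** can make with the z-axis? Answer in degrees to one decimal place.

Angular momentum addition gives L = |l₁ − l₂|, …, l₁ + l₂.
So L can be 4, 5, 6.
The maximum is L = 6, with |L_tot| = ℏ√(6·7) = √42 ℏ.
The minimum angle with z is arccos(6/√42) ≈ 22.2°.

θ_min ≈ 22.2°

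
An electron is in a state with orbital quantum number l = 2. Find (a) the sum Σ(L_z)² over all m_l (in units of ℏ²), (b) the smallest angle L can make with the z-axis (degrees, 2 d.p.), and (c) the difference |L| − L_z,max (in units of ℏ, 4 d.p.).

Σ(L_z)² = 10 ℏ²; θ_min ≈ 35.26°; |L|−L_z,max ≈ 0.4495ℏ

Σ m_l² = 10, so Σ(L_z)² = 10 ℏ².
cos θ_min = 2/√6, so θ_min ≈ 35.26°.
|L| − L_z,max = (√6 − 2)ℏ ≈ 0.4495ℏ.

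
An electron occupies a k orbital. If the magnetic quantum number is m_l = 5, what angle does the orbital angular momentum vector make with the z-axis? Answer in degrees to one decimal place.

For a k orbital, l = 7.
|L|² = l(l+1)ℏ² = 56ℏ², so |L| = 2√14 ℏ.
L_z = m_l ℏ = 5ℏ.
cos θ = L_z/|L| = 5/√56, so θ ≈ 48.1°.

θ ≈ 48.1°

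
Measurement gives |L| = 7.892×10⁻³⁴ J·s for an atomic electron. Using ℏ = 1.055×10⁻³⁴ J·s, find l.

l = 7

In units of ℏ, |L| ≈ 7.481.
(|L|/ℏ)² = l(l+1) ≈ 55.96 ⇒ l = 7.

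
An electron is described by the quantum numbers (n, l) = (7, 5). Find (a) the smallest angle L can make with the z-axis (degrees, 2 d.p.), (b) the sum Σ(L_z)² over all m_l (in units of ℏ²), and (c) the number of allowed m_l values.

cos θ_min = 5/√30, so θ_min ≈ 24.09°.
Σ m_l² = 110, so Σ(L_z)² = 110 ℏ².
There are 2l+1 = 11 values of m_l.

θ_min ≈ 24.09°; Σ(L_z)² = 110 ℏ²; 11 values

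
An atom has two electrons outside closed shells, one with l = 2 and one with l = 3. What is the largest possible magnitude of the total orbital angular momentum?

L runs from |2 − 3| = 1 to 2 + 3 = 5.
So L can be 1, 2, 3, 4, 5.
The largest magnitude corresponds to L = 5: |L_tot| = ℏ√(5·6) = √30 ℏ.

|L_tot|_max = √30 ℏ ≈ 5.477ℏ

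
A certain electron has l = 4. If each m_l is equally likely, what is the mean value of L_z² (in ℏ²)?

m_l ∈ {-4, -3, -2, -1, 0, 1, 2, 3, 4}.
⟨L_z²⟩ = ℏ²·l(l+1)/3 = 6.667ℏ².

⟨L_z²⟩ = 6.667 ℏ²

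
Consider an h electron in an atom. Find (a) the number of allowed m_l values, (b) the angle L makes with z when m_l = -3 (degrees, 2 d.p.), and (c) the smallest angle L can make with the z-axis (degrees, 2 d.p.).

An h state has l = 5.
There are 2l+1 = 11 values of m_l.
For m_l = -3: cos θ = -3/√30, θ ≈ 123.21°.
cos θ_min = 5/√30, so θ_min ≈ 24.09°.

11 values; θ(m_l=-3) ≈ 123.21°; θ_min ≈ 24.09°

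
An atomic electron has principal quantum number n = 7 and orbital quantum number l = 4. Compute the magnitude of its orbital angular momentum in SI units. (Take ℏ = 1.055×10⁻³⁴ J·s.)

|L| = 4.718×10⁻³⁴ J·s

|L| = ℏ√(l(l+1)) = ℏ√(4·5) = 2√5 ℏ
Numerically, |L| = 4.472 × (1.055×10⁻³⁴ J·s) = 4.718×10⁻³⁴ J·s.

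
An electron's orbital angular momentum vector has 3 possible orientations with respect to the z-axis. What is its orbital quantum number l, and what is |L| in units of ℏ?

Since there are 2l+1 = 3 values of m_l, l = 1.
Then |L| = √(l(l+1)) ℏ = √2 ℏ.

l = 1, |L| = √2 ℏ ≈ 1.414ℏ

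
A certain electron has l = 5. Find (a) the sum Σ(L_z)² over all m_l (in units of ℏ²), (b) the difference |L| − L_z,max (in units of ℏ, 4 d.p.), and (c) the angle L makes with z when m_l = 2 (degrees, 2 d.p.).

Σ(L_z)² = 110 ℏ²; |L|−L_z,max ≈ 0.4772ℏ; θ(m_l=2) ≈ 68.58°

Σ m_l² = 110, so Σ(L_z)² = 110 ℏ².
|L| − L_z,max = (√30 − 5)ℏ ≈ 0.4772ℏ.
For m_l = 2: cos θ = 2/√30, θ ≈ 68.58°.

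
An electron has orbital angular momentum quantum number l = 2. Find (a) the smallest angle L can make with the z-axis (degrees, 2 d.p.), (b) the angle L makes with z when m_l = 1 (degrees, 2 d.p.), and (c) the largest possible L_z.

cos θ_min = 2/√6, so θ_min ≈ 35.26°.
For m_l = 1: cos θ = 1/√6, θ ≈ 65.91°.
L_z,max = lℏ = 2ℏ.

θ_min ≈ 35.26°; θ(m_l=1) ≈ 65.91°; L_z,max = 2ℏ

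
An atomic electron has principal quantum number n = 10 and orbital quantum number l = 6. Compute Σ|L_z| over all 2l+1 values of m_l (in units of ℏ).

m_l ∈ {-6, -5, -4, -3, -2, -1, 0, 1, 2, 3, 4, 5, 6}.
Σ|m_l| = l(l+1) = 42.

Σ|L_z| = 42 ℏ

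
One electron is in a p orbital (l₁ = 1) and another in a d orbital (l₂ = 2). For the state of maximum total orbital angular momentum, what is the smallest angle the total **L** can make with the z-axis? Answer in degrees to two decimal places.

The total orbital quantum number L ranges from |l₁ − l₂| to l₁ + l₂ in integer steps.
L ∈ {1, 2, 3}.
The maximum is L = 3, with |L_tot| = ℏ√(3·4) = 2√3 ℏ.
The minimum angle with z is arccos(3/√12) ≈ 30.00°.

θ_min ≈ 30.00°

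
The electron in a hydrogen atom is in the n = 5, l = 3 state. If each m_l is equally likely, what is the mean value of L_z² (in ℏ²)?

⟨L_z²⟩ = 4 ℏ²

m_l ∈ {-3, -2, -1, 0, 1, 2, 3}.
Average of L_z² over 7 states: 28/7 ℏ² = 4 ℏ².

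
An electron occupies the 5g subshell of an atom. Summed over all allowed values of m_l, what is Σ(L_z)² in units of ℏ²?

Σ(L_z)² = 60 ℏ²

5g means n = 5, l = 4.
The allowed m_l values are -4, -3, -2, -1, 0, 1, 2, 3, 4.
Σ m_l² = l(l+1)(2l+1)/3 = 4·5·9/3 = 60.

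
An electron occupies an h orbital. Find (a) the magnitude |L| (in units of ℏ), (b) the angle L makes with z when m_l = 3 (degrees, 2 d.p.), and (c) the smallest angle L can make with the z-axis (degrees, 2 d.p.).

The letter h corresponds to l = 5.
|L| = ℏ√(5·6) = √30 ℏ ≈ 5.477ℏ.
For m_l = 3: cos θ = 3/√30, θ ≈ 56.79°.
cos θ_min = 5/√30, so θ_min ≈ 24.09°.

|L| = √30 ℏ ≈ 5.477ℏ; θ(m_l=3) ≈ 56.79°; θ_min ≈ 24.09°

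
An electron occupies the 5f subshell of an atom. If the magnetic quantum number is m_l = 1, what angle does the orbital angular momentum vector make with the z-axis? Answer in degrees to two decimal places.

5f means n = 5, l = 3.
|L| = √(l(l+1)) ℏ = 2√3 ℏ.
L_z = m_l ℏ = 1ℏ.
cos θ = L_z/|L| = 1/√12, so θ ≈ 73.22°.

θ ≈ 73.22°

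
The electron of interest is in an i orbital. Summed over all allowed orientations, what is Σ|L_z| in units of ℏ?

An i state has l = 6.
m_l ∈ {-6, -5, -4, -3, -2, -1, 0, 1, 2, 3, 4, 5, 6}.
Σ|m_l| = 2(1+2+…+6) = 42.

Σ|L_z| = 42 ℏ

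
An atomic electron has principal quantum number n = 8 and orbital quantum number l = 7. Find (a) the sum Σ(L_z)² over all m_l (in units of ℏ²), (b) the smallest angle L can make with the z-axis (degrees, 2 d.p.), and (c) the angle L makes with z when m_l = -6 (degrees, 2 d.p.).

Σ(L_z)² = 280 ℏ²; θ_min ≈ 20.70°; θ(m_l=-6) ≈ 143.30°

Σ m_l² = 280, so Σ(L_z)² = 280 ℏ².
cos θ_min = 7/√56, so θ_min ≈ 20.70°.
For m_l = -6: cos θ = -6/√56, θ ≈ 143.30°.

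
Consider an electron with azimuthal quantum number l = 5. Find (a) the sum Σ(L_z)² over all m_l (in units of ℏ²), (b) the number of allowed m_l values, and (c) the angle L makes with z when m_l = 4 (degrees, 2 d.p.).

Σ m_l² = 110, so Σ(L_z)² = 110 ℏ².
There are 2l+1 = 11 values of m_l.
For m_l = 4: cos θ = 4/√30, θ ≈ 43.09°.

Σ(L_z)² = 110 ℏ²; 11 values; θ(m_l=4) ≈ 43.09°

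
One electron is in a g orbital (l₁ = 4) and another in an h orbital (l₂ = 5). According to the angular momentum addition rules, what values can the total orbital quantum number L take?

L runs from |4 − 5| = 1 to 4 + 5 = 9.
So L can be 1, 2, 3, 4, 5, 6, 7, 8, 9.

L = 1, 2, 3, 4, 5, 6, 7, 8, 9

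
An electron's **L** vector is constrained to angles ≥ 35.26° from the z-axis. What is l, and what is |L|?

cos²θ_min = l/(l+1) = 0.6667.
Solving: l = 2.
Then |L| = ℏ√(2·3) = √6 ℏ.

l = 2, |L| = √6 ℏ ≈ 2.449ℏ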